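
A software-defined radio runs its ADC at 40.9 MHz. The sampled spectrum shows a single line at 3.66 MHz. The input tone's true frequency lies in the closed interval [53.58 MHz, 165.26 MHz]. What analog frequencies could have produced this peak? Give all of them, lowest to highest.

78.14 MHz, 85.46 MHz, 119.04 MHz, 126.36 MHz, 159.94 MHz

Frequencies that alias to 3.66 MHz are k·fs ± 3.66 MHz for integer k ≥ 0.
k=0: 3.66 MHz.
k=1: 37.24 MHz, 44.56 MHz.
k=2: 78.14 MHz, 85.46 MHz.
k=3: 119.04 MHz, 126.36 MHz.
k=4: 159.94 MHz, 167.26 MHz.
k=5: 200.84 MHz, 208.16 MHz.
Within [53.58 MHz, 165.26 MHz]: 78.14 MHz, 85.46 MHz, 119.04 MHz, 126.36 MHz, 159.94 MHz.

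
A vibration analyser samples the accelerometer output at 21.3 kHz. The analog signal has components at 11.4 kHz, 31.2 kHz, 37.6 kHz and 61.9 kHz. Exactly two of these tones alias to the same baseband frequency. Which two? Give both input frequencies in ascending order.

11.4 kHz, 31.2 kHz

fs/2 = 10.65 kHz.
11.4 kHz > fs/2 = 10.65 kHz, folds to fs − 11.4 kHz = 9.9 kHz.
31.2 kHz mod fs = 9.9 kHz.
9.9 kHz ≤ fs/2 = 10.65 kHz, appears at 9.9 kHz.
37.6 kHz mod fs = 16.3 kHz.
16.3 kHz > fs/2 = 10.65 kHz, folds to fs − 16.3 kHz = 5 kHz.
61.9 kHz mod fs = 19.3 kHz.
19.3 kHz > fs/2 = 10.65 kHz, folds to fs − 19.3 kHz = 2 kHz.
11.4 kHz and 31.2 kHz both map to 9.9 kHz.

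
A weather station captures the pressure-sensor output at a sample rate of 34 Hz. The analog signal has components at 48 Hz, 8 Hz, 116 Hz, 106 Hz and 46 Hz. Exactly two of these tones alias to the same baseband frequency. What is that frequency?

14 Hz

fs/2 = 17 Hz.
48 Hz mod fs = 14 Hz.
14 Hz ≤ fs/2 = 17 Hz, appears at 14 Hz.
8 Hz ≤ fs/2 = 17 Hz, passes unchanged.
116 Hz mod fs = 14 Hz.
14 Hz ≤ fs/2 = 17 Hz, appears at 14 Hz.
106 Hz mod fs = 4 Hz.
4 Hz ≤ fs/2 = 17 Hz, appears at 4 Hz.
46 Hz mod fs = 12 Hz.
12 Hz ≤ fs/2 = 17 Hz, appears at 12 Hz.
48 Hz and 116 Hz both map to 14 Hz.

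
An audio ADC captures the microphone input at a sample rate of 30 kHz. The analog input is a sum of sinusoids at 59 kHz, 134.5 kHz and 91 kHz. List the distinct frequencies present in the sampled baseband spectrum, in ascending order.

fs/2 = 15 kHz.
59 kHz mod fs = 29 kHz.
29 kHz > fs/2 = 15 kHz, folds to fs − 29 kHz = 1 kHz.
134.5 kHz mod fs = 14.5 kHz.
14.5 kHz ≤ fs/2 = 15 kHz, appears at 14.5 kHz.
91 kHz mod fs = 1 kHz.
1 kHz ≤ fs/2 = 15 kHz, appears at 1 kHz.
Distinct values: {1 kHz, 14.5 kHz}.

1 kHz, 14.5 kHz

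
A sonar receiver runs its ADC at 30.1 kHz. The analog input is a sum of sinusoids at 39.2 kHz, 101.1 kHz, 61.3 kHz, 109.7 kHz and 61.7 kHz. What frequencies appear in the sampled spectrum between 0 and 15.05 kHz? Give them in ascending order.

fs/2 = 15.05 kHz.
39.2 kHz mod fs = 9.1 kHz.
9.1 kHz ≤ fs/2 = 15.05 kHz, appears at 9.1 kHz.
101.1 kHz mod fs = 10.8 kHz.
10.8 kHz ≤ fs/2 = 15.05 kHz, appears at 10.8 kHz.
61.3 kHz mod fs = 1.1 kHz.
1.1 kHz ≤ fs/2 = 15.05 kHz, appears at 1.1 kHz.
109.7 kHz mod fs = 19.4 kHz.
19.4 kHz > fs/2 = 15.05 kHz, folds to fs − 19.4 kHz = 10.7 kHz.
61.7 kHz mod fs = 1.5 kHz.
1.5 kHz ≤ fs/2 = 15.05 kHz, appears at 1.5 kHz.
Distinct values: {1.1 kHz, 1.5 kHz, 9.1 kHz, 10.7 kHz, 10.8 kHz}.

1.1 kHz, 1.5 kHz, 9.1 kHz, 10.7 kHz, 10.8 kHz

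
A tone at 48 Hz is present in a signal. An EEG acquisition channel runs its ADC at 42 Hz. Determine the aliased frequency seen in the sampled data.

48 Hz mod fs = 6 Hz.
6 Hz ≤ fs/2 = 21 Hz, appears at 6 Hz.

6 Hz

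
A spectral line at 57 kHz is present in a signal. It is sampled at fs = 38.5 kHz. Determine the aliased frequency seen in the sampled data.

57 kHz mod fs = 18.5 kHz.
18.5 kHz ≤ fs/2 = 19.25 kHz, appears at 18.5 kHz.

18.5 kHz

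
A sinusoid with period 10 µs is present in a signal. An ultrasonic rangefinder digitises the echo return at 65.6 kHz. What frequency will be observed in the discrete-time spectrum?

31.2 kHz

T = 10 µs → f = 1/T = 100 kHz.
100 kHz mod fs = 34.4 kHz.
34.4 kHz > fs/2 = 32.8 kHz, folds to fs − 34.4 kHz = 31.2 kHz.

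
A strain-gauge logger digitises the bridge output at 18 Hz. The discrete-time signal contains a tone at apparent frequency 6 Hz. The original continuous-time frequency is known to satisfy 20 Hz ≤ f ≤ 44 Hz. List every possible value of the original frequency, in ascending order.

24 Hz, 30 Hz, 42 Hz

Frequencies that alias to 6 Hz are k·fs ± 6 Hz for integer k ≥ 0.
k=0: 6 Hz.
k=1: 12 Hz, 24 Hz.
k=2: 30 Hz, 42 Hz.
k=3: 48 Hz, 60 Hz.
Within [20 Hz, 44 Hz]: 24 Hz, 30 Hz, 42 Hz.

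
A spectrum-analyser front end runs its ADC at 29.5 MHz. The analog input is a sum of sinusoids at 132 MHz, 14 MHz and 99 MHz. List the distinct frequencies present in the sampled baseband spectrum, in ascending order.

10.5 MHz, 14 MHz

fs/2 = 14.75 MHz.
132 MHz mod fs = 14 MHz.
14 MHz ≤ fs/2 = 14.75 MHz, appears at 14 MHz.
14 MHz ≤ fs/2 = 14.75 MHz, passes unchanged.
99 MHz mod fs = 10.5 MHz.
10.5 MHz ≤ fs/2 = 14.75 MHz, appears at 10.5 MHz.
Distinct values: {10.5 MHz, 14 MHz}.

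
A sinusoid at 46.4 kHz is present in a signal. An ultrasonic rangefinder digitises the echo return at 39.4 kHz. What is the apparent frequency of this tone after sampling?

7 kHz

46.4 kHz mod fs = 7 kHz.
7 kHz ≤ fs/2 = 19.7 kHz, appears at 7 kHz.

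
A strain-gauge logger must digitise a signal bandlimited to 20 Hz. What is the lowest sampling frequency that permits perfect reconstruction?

Nyquist rate = 2 × 20 Hz = 40 Hz.

40 Hz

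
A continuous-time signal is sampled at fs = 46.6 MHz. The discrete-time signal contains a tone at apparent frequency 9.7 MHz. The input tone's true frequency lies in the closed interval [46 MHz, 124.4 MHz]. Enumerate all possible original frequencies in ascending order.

Frequencies that alias to 9.7 MHz are k·fs ± 9.7 MHz for integer k ≥ 0.
k=0: 9.7 MHz.
k=1: 36.9 MHz, 56.3 MHz.
k=2: 83.5 MHz, 102.9 MHz.
k=3: 130.1 MHz, 149.5 MHz.
Within [46 MHz, 124.4 MHz]: 56.3 MHz, 83.5 MHz, 102.9 MHz.

56.3 MHz, 83.5 MHz, 102.9 MHz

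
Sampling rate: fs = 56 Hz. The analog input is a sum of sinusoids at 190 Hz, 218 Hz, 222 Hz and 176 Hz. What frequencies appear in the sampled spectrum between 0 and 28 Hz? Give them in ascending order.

fs/2 = 28 Hz.
190 Hz mod fs = 22 Hz.
22 Hz ≤ fs/2 = 28 Hz, appears at 22 Hz.
218 Hz mod fs = 50 Hz.
50 Hz > fs/2 = 28 Hz, folds to fs − 50 Hz = 6 Hz.
222 Hz mod fs = 54 Hz.
54 Hz > fs/2 = 28 Hz, folds to fs − 54 Hz = 2 Hz.
176 Hz mod fs = 8 Hz.
8 Hz ≤ fs/2 = 28 Hz, appears at 8 Hz.
Distinct values: {2 Hz, 6 Hz, 8 Hz, 22 Hz}.

2 Hz, 6 Hz, 8 Hz, 22 Hz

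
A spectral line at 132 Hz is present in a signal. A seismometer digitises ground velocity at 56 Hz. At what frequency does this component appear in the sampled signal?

132 Hz mod fs = 20 Hz.
20 Hz ≤ fs/2 = 28 Hz, appears at 20 Hz.

20 Hz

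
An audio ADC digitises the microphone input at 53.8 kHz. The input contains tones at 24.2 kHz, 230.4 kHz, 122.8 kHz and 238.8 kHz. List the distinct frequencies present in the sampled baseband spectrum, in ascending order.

fs/2 = 26.9 kHz.
24.2 kHz ≤ fs/2 = 26.9 kHz, passes unchanged.
230.4 kHz mod fs = 15.2 kHz.
15.2 kHz ≤ fs/2 = 26.9 kHz, appears at 15.2 kHz.
122.8 kHz mod fs = 15.2 kHz.
15.2 kHz ≤ fs/2 = 26.9 kHz, appears at 15.2 kHz.
238.8 kHz mod fs = 23.6 kHz.
23.6 kHz ≤ fs/2 = 26.9 kHz, appears at 23.6 kHz.
Distinct values: {15.2 kHz, 23.6 kHz, 24.2 kHz}.

15.2 kHz, 23.6 kHz, 24.2 kHz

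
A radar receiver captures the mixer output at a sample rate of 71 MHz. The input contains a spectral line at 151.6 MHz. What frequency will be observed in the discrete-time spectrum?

9.6 MHz

151.6 MHz mod fs = 9.6 MHz.
9.6 MHz ≤ fs/2 = 35.5 MHz, appears at 9.6 MHz.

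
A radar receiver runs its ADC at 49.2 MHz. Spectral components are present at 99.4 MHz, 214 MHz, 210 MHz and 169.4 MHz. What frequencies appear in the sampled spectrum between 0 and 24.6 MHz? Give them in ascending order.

1 MHz, 13.2 MHz, 17.2 MHz, 21.8 MHz

fs/2 = 24.6 MHz.
99.4 MHz mod fs = 1 MHz.
1 MHz ≤ fs/2 = 24.6 MHz, appears at 1 MHz.
214 MHz mod fs = 17.2 MHz.
17.2 MHz ≤ fs/2 = 24.6 MHz, appears at 17.2 MHz.
210 MHz mod fs = 13.2 MHz.
13.2 MHz ≤ fs/2 = 24.6 MHz, appears at 13.2 MHz.
169.4 MHz mod fs = 21.8 MHz.
21.8 MHz ≤ fs/2 = 24.6 MHz, appears at 21.8 MHz.
Distinct values: {1 MHz, 13.2 MHz, 17.2 MHz, 21.8 MHz}.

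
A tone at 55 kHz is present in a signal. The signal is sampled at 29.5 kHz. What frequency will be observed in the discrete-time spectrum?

55 kHz mod fs = 25.5 kHz.
25.5 kHz > fs/2 = 14.75 kHz, folds to fs − 25.5 kHz = 4 kHz.

4 kHz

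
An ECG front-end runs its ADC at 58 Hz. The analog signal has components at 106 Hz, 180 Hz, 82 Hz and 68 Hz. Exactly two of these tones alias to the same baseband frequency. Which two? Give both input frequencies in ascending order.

fs/2 = 29 Hz.
106 Hz mod fs = 48 Hz.
48 Hz > fs/2 = 29 Hz, folds to fs − 48 Hz = 10 Hz.
180 Hz mod fs = 6 Hz.
6 Hz ≤ fs/2 = 29 Hz, appears at 6 Hz.
82 Hz mod fs = 24 Hz.
24 Hz ≤ fs/2 = 29 Hz, appears at 24 Hz.
68 Hz mod fs = 10 Hz.
10 Hz ≤ fs/2 = 29 Hz, appears at 10 Hz.
68 Hz and 106 Hz both map to 10 Hz.

68 Hz, 106 Hz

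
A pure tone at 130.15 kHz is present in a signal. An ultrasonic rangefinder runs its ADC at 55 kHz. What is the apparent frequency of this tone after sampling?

130.15 kHz mod fs = 20.15 kHz.
20.15 kHz ≤ fs/2 = 27.5 kHz, appears at 20.15 kHz.

20.15 kHz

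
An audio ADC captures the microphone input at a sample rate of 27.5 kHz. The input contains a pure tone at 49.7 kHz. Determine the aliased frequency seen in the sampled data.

5.3 kHz

49.7 kHz mod fs = 22.2 kHz.
22.2 kHz > fs/2 = 13.75 kHz, folds to fs − 22.2 kHz = 5.3 kHz.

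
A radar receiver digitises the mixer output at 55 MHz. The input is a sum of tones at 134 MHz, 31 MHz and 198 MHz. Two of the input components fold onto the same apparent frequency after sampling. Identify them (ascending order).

fs/2 = 27.5 MHz.
134 MHz mod fs = 24 MHz.
24 MHz ≤ fs/2 = 27.5 MHz, appears at 24 MHz.
31 MHz > fs/2 = 27.5 MHz, folds to fs − 31 MHz = 24 MHz.
198 MHz mod fs = 33 MHz.
33 MHz > fs/2 = 27.5 MHz, folds to fs − 33 MHz = 22 MHz.
31 MHz and 134 MHz both map to 24 MHz.

31 MHz, 134 MHz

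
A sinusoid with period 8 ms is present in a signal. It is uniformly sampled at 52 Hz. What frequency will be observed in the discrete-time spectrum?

21 Hz

T = 8 ms → f = 1/T = 125 Hz.
125 Hz mod fs = 21 Hz.
21 Hz ≤ fs/2 = 26 Hz, appears at 21 Hz.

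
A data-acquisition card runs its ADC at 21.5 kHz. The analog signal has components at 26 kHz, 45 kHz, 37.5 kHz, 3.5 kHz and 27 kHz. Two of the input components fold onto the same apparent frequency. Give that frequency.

fs/2 = 10.75 kHz.
26 kHz mod fs = 4.5 kHz.
4.5 kHz ≤ fs/2 = 10.75 kHz, appears at 4.5 kHz.
45 kHz mod fs = 2 kHz.
2 kHz ≤ fs/2 = 10.75 kHz, appears at 2 kHz.
37.5 kHz mod fs = 16 kHz.
16 kHz > fs/2 = 10.75 kHz, folds to fs − 16 kHz = 5.5 kHz.
3.5 kHz ≤ fs/2 = 10.75 kHz, passes unchanged.
27 kHz mod fs = 5.5 kHz.
5.5 kHz ≤ fs/2 = 10.75 kHz, appears at 5.5 kHz.
27 kHz and 37.5 kHz both map to 5.5 kHz.

5.5 kHz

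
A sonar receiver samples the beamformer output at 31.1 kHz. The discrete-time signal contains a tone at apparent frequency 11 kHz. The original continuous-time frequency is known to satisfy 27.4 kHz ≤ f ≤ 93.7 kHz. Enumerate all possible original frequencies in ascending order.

42.1 kHz, 51.2 kHz, 73.2 kHz, 82.3 kHz

Frequencies that alias to 11 kHz are k·fs ± 11 kHz for integer k ≥ 0.
k=0: 11 kHz.
k=1: 20.1 kHz, 42.1 kHz.
k=2: 51.2 kHz, 73.2 kHz.
k=3: 82.3 kHz, 104.3 kHz.
k=4: 113.4 kHz, 135.4 kHz.
Within [27.4 kHz, 93.7 kHz]: 42.1 kHz, 51.2 kHz, 73.2 kHz, 82.3 kHz.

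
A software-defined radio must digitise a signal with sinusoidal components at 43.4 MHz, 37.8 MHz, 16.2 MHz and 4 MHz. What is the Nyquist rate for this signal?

86.8 MHz

Highest-frequency component: 43.4 MHz.
Nyquist rate = 2 × 43.4 MHz = 86.8 MHz.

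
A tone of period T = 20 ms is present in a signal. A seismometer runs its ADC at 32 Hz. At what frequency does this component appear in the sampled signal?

T = 20 ms → f = 1/T = 50 Hz.
50 Hz mod fs = 18 Hz.
18 Hz > fs/2 = 16 Hz, folds to fs − 18 Hz = 14 Hz.

14 Hz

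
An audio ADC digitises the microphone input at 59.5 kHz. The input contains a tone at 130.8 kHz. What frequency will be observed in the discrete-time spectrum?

11.8 kHz

130.8 kHz mod fs = 11.8 kHz.
11.8 kHz ≤ fs/2 = 29.75 kHz, appears at 11.8 kHz.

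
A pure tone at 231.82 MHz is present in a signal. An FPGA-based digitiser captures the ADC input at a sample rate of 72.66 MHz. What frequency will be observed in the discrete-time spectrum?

231.82 MHz mod fs = 13.84 MHz.
13.84 MHz ≤ fs/2 = 36.33 MHz, appears at 13.84 MHz.

13.84 MHz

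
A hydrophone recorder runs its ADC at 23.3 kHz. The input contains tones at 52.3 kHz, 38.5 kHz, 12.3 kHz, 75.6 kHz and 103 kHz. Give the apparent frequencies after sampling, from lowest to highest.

fs/2 = 11.65 kHz.
52.3 kHz mod fs = 5.7 kHz.
5.7 kHz ≤ fs/2 = 11.65 kHz, appears at 5.7 kHz.
38.5 kHz mod fs = 15.2 kHz.
15.2 kHz > fs/2 = 11.65 kHz, folds to fs − 15.2 kHz = 8.1 kHz.
12.3 kHz > fs/2 = 11.65 kHz, folds to fs − 12.3 kHz = 11 kHz.
75.6 kHz mod fs = 5.7 kHz.
5.7 kHz ≤ fs/2 = 11.65 kHz, appears at 5.7 kHz.
103 kHz mod fs = 9.8 kHz.
9.8 kHz ≤ fs/2 = 11.65 kHz, appears at 9.8 kHz.
Distinct values: {5.7 kHz, 8.1 kHz, 9.8 kHz, 11 kHz}.

5.7 kHz, 8.1 kHz, 9.8 kHz, 11 kHz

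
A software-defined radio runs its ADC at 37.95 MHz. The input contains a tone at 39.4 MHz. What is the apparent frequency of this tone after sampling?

1.45 MHz

39.4 MHz mod fs = 1.45 MHz.
1.45 MHz ≤ fs/2 = 18.975 MHz, appears at 1.45 MHz.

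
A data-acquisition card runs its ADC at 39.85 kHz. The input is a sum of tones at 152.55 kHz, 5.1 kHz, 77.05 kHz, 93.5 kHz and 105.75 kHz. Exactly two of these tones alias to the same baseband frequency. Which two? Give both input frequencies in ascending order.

fs/2 = 19.925 kHz.
152.55 kHz mod fs = 33 kHz.
33 kHz > fs/2 = 19.925 kHz, folds to fs − 33 kHz = 6.85 kHz.
5.1 kHz ≤ fs/2 = 19.925 kHz, passes unchanged.
77.05 kHz mod fs = 37.2 kHz.
37.2 kHz > fs/2 = 19.925 kHz, folds to fs − 37.2 kHz = 2.65 kHz.
93.5 kHz mod fs = 13.8 kHz.
13.8 kHz ≤ fs/2 = 19.925 kHz, appears at 13.8 kHz.
105.75 kHz mod fs = 26.05 kHz.
26.05 kHz > fs/2 = 19.925 kHz, folds to fs − 26.05 kHz = 13.8 kHz.
93.5 kHz and 105.75 kHz both map to 13.8 kHz.

93.5 kHz, 105.75 kHz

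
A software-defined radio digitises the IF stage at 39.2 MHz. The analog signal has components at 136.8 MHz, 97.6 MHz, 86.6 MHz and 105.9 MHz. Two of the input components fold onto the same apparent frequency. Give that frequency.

19.2 MHz

fs/2 = 19.6 MHz.
136.8 MHz mod fs = 19.2 MHz.
19.2 MHz ≤ fs/2 = 19.6 MHz, appears at 19.2 MHz.
97.6 MHz mod fs = 19.2 MHz.
19.2 MHz ≤ fs/2 = 19.6 MHz, appears at 19.2 MHz.
86.6 MHz mod fs = 8.2 MHz.
8.2 MHz ≤ fs/2 = 19.6 MHz, appears at 8.2 MHz.
105.9 MHz mod fs = 27.5 MHz.
27.5 MHz > fs/2 = 19.6 MHz, folds to fs − 27.5 MHz = 11.7 MHz.
97.6 MHz and 136.8 MHz both map to 19.2 MHz.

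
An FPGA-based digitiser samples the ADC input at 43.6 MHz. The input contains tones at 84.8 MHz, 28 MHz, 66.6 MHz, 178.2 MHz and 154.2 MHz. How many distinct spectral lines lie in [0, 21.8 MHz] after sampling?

5

fs/2 = 21.8 MHz.
84.8 MHz mod fs = 41.2 MHz.
41.2 MHz > fs/2 = 21.8 MHz, folds to fs − 41.2 MHz = 2.4 MHz.
28 MHz > fs/2 = 21.8 MHz, folds to fs − 28 MHz = 15.6 MHz.
66.6 MHz mod fs = 23 MHz.
23 MHz > fs/2 = 21.8 MHz, folds to fs − 23 MHz = 20.6 MHz.
178.2 MHz mod fs = 3.8 MHz.
3.8 MHz ≤ fs/2 = 21.8 MHz, appears at 3.8 MHz.
154.2 MHz mod fs = 23.4 MHz.
23.4 MHz > fs/2 = 21.8 MHz, folds to fs − 23.4 MHz = 20.2 MHz.
Distinct values: {2.4 MHz, 3.8 MHz, 15.6 MHz, 20.2 MHz, 20.6 MHz} → 5.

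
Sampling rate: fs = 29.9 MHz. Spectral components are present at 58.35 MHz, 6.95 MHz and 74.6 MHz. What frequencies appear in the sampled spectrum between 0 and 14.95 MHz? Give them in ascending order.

fs/2 = 14.95 MHz.
58.35 MHz mod fs = 28.45 MHz.
28.45 MHz > fs/2 = 14.95 MHz, folds to fs − 28.45 MHz = 1.45 MHz.
6.95 MHz ≤ fs/2 = 14.95 MHz, passes unchanged.
74.6 MHz mod fs = 14.8 MHz.
14.8 MHz ≤ fs/2 = 14.95 MHz, appears at 14.8 MHz.
Distinct values: {1.45 MHz, 6.95 MHz, 14.8 MHz}.

1.45 MHz, 6.95 MHz, 14.8 MHz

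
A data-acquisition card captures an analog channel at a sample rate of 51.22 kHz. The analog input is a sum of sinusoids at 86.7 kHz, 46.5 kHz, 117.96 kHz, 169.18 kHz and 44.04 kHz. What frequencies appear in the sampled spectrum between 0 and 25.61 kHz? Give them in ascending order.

fs/2 = 25.61 kHz.
86.7 kHz mod fs = 35.48 kHz.
35.48 kHz > fs/2 = 25.61 kHz, folds to fs − 35.48 kHz = 15.74 kHz.
46.5 kHz > fs/2 = 25.61 kHz, folds to fs − 46.5 kHz = 4.72 kHz.
117.96 kHz mod fs = 15.52 kHz.
15.52 kHz ≤ fs/2 = 25.61 kHz, appears at 15.52 kHz.
169.18 kHz mod fs = 15.52 kHz.
15.52 kHz ≤ fs/2 = 25.61 kHz, appears at 15.52 kHz.
44.04 kHz > fs/2 = 25.61 kHz, folds to fs − 44.04 kHz = 7.18 kHz.
Distinct values: {4.72 kHz, 7.18 kHz, 15.52 kHz, 15.74 kHz}.

4.72 kHz, 7.18 kHz, 15.52 kHz, 15.74 kHz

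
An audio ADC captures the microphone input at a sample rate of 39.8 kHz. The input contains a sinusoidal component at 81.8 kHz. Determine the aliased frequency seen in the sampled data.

2.2 kHz

81.8 kHz mod fs = 2.2 kHz.
2.2 kHz ≤ fs/2 = 19.9 kHz, appears at 2.2 kHz.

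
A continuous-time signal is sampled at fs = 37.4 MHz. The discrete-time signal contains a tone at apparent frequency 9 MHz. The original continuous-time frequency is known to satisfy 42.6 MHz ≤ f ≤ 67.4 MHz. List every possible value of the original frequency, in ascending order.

Frequencies that alias to 9 MHz are k·fs ± 9 MHz for integer k ≥ 0.
k=0: 9 MHz.
k=1: 28.4 MHz, 46.4 MHz.
k=2: 65.8 MHz, 83.8 MHz.
k=3: 103.2 MHz, 121.2 MHz.
Within [42.6 MHz, 67.4 MHz]: 46.4 MHz, 65.8 MHz.

46.4 MHz, 65.8 MHz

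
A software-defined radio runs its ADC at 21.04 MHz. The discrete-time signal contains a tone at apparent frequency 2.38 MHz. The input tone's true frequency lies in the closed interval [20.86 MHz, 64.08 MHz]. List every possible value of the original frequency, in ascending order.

Frequencies that alias to 2.38 MHz are k·fs ± 2.38 MHz for integer k ≥ 0.
k=0: 2.38 MHz.
k=1: 18.66 MHz, 23.42 MHz.
k=2: 39.7 MHz, 44.46 MHz.
k=3: 60.74 MHz, 65.5 MHz.
k=4: 81.78 MHz, 86.54 MHz.
Within [20.86 MHz, 64.08 MHz]: 23.42 MHz, 39.7 MHz, 44.46 MHz, 60.74 MHz.

23.42 MHz, 39.7 MHz, 44.46 MHz, 60.74 MHz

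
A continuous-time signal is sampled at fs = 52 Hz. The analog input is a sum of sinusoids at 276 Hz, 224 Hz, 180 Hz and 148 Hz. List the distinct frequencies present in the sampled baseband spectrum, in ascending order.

fs/2 = 26 Hz.
276 Hz mod fs = 16 Hz.
16 Hz ≤ fs/2 = 26 Hz, appears at 16 Hz.
224 Hz mod fs = 16 Hz.
16 Hz ≤ fs/2 = 26 Hz, appears at 16 Hz.
180 Hz mod fs = 24 Hz.
24 Hz ≤ fs/2 = 26 Hz, appears at 24 Hz.
148 Hz mod fs = 44 Hz.
44 Hz > fs/2 = 26 Hz, folds to fs − 44 Hz = 8 Hz.
Distinct values: {8 Hz, 16 Hz, 24 Hz}.

8 Hz, 16 Hz, 24 Hz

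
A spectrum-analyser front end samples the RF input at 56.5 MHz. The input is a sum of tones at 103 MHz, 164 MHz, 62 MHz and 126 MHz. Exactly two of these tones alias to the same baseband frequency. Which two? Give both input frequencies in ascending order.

fs/2 = 28.25 MHz.
103 MHz mod fs = 46.5 MHz.
46.5 MHz > fs/2 = 28.25 MHz, folds to fs − 46.5 MHz = 10 MHz.
164 MHz mod fs = 51 MHz.
51 MHz > fs/2 = 28.25 MHz, folds to fs − 51 MHz = 5.5 MHz.
62 MHz mod fs = 5.5 MHz.
5.5 MHz ≤ fs/2 = 28.25 MHz, appears at 5.5 MHz.
126 MHz mod fs = 13 MHz.
13 MHz ≤ fs/2 = 28.25 MHz, appears at 13 MHz.
62 MHz and 164 MHz both map to 5.5 MHz.

62 MHz, 164 MHz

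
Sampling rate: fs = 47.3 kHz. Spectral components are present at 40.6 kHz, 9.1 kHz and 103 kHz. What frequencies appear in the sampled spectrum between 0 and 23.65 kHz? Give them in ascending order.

fs/2 = 23.65 kHz.
40.6 kHz > fs/2 = 23.65 kHz, folds to fs − 40.6 kHz = 6.7 kHz.
9.1 kHz ≤ fs/2 = 23.65 kHz, passes unchanged.
103 kHz mod fs = 8.4 kHz.
8.4 kHz ≤ fs/2 = 23.65 kHz, appears at 8.4 kHz.
Distinct values: {6.7 kHz, 8.4 kHz, 9.1 kHz}.

6.7 kHz, 8.4 kHz, 9.1 kHz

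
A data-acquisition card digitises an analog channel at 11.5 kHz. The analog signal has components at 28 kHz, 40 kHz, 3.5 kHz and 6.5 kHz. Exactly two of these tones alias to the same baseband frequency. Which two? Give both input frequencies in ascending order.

fs/2 = 5.75 kHz.
28 kHz mod fs = 5 kHz.
5 kHz ≤ fs/2 = 5.75 kHz, appears at 5 kHz.
40 kHz mod fs = 5.5 kHz.
5.5 kHz ≤ fs/2 = 5.75 kHz, appears at 5.5 kHz.
3.5 kHz ≤ fs/2 = 5.75 kHz, passes unchanged.
6.5 kHz > fs/2 = 5.75 kHz, folds to fs − 6.5 kHz = 5 kHz.
6.5 kHz and 28 kHz both map to 5 kHz.

6.5 kHz, 28 kHz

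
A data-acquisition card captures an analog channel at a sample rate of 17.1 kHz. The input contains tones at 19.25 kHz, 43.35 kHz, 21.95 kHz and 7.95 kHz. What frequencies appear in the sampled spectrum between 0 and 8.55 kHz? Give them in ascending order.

2.15 kHz, 4.85 kHz, 7.95 kHz

fs/2 = 8.55 kHz.
19.25 kHz mod fs = 2.15 kHz.
2.15 kHz ≤ fs/2 = 8.55 kHz, appears at 2.15 kHz.
43.35 kHz mod fs = 9.15 kHz.
9.15 kHz > fs/2 = 8.55 kHz, folds to fs − 9.15 kHz = 7.95 kHz.
21.95 kHz mod fs = 4.85 kHz.
4.85 kHz ≤ fs/2 = 8.55 kHz, appears at 4.85 kHz.
7.95 kHz ≤ fs/2 = 8.55 kHz, passes unchanged.
Distinct values: {2.15 kHz, 4.85 kHz, 7.95 kHz}.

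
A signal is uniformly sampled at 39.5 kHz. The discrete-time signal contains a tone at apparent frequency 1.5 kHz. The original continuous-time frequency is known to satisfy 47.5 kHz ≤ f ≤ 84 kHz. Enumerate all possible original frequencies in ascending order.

Frequencies that alias to 1.5 kHz are k·fs ± 1.5 kHz for integer k ≥ 0.
k=0: 1.5 kHz.
k=1: 38 kHz, 41 kHz.
k=2: 77.5 kHz, 80.5 kHz.
k=3: 117 kHz, 120 kHz.
Within [47.5 kHz, 84 kHz]: 77.5 kHz, 80.5 kHz.

77.5 kHz, 80.5 kHz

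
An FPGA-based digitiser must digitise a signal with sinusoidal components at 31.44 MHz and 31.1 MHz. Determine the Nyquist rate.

62.88 MHz

Highest-frequency component: 31.44 MHz.
Nyquist rate = 2 × 31.44 MHz = 62.88 MHz.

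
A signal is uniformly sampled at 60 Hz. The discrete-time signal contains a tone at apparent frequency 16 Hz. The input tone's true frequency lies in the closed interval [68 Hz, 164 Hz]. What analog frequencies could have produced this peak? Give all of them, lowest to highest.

Frequencies that alias to 16 Hz are k·fs ± 16 Hz for integer k ≥ 0.
k=0: 16 Hz.
k=1: 44 Hz, 76 Hz.
k=2: 104 Hz, 136 Hz.
k=3: 164 Hz, 196 Hz.
k=4: 224 Hz, 256 Hz.
Within [68 Hz, 164 Hz]: 76 Hz, 104 Hz, 136 Hz, 164 Hz.

76 Hz, 104 Hz, 136 Hz, 164 Hz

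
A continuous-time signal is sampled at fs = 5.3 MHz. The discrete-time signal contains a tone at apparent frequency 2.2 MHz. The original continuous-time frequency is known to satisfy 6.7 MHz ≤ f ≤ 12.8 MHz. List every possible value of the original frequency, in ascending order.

Frequencies that alias to 2.2 MHz are k·fs ± 2.2 MHz for integer k ≥ 0.
k=0: 2.2 MHz.
k=1: 3.1 MHz, 7.5 MHz.
k=2: 8.4 MHz, 12.8 MHz.
k=3: 13.7 MHz, 18.1 MHz.
Within [6.7 MHz, 12.8 MHz]: 7.5 MHz, 8.4 MHz, 12.8 MHz.

7.5 MHz, 8.4 MHz, 12.8 MHz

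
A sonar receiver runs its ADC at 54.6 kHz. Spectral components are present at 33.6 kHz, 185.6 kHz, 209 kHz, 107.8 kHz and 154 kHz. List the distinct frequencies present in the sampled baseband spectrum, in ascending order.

fs/2 = 27.3 kHz.
33.6 kHz > fs/2 = 27.3 kHz, folds to fs − 33.6 kHz = 21 kHz.
185.6 kHz mod fs = 21.8 kHz.
21.8 kHz ≤ fs/2 = 27.3 kHz, appears at 21.8 kHz.
209 kHz mod fs = 45.2 kHz.
45.2 kHz > fs/2 = 27.3 kHz, folds to fs − 45.2 kHz = 9.4 kHz.
107.8 kHz mod fs = 53.2 kHz.
53.2 kHz > fs/2 = 27.3 kHz, folds to fs − 53.2 kHz = 1.4 kHz.
154 kHz mod fs = 44.8 kHz.
44.8 kHz > fs/2 = 27.3 kHz, folds to fs − 44.8 kHz = 9.8 kHz.
Distinct values: {1.4 kHz, 9.4 kHz, 9.8 kHz, 21 kHz, 21.8 kHz}.

1.4 kHz, 9.4 kHz, 9.8 kHz, 21 kHz, 21.8 kHz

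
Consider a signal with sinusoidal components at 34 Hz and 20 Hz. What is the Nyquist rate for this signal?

68 Hz

Highest-frequency component: 34 Hz.
Nyquist rate = 2 × 34 Hz = 68 Hz.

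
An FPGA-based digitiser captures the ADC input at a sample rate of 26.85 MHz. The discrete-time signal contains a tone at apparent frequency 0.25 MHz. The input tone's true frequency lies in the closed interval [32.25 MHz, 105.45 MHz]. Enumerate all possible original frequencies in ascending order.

Frequencies that alias to 0.25 MHz are k·fs ± 0.25 MHz for integer k ≥ 0.
k=0: 0.25 MHz.
k=1: 26.6 MHz, 27.1 MHz.
k=2: 53.45 MHz, 53.95 MHz.
k=3: 80.3 MHz, 80.8 MHz.
k=4: 107.15 MHz, 107.65 MHz.
Within [32.25 MHz, 105.45 MHz]: 53.45 MHz, 53.95 MHz, 80.3 MHz, 80.8 MHz.

53.45 MHz, 53.95 MHz, 80.3 MHz, 80.8 MHz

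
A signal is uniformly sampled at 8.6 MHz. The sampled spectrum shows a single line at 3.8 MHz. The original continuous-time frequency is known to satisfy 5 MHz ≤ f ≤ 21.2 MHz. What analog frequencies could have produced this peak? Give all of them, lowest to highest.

Frequencies that alias to 3.8 MHz are k·fs ± 3.8 MHz for integer k ≥ 0.
k=0: 3.8 MHz.
k=1: 4.8 MHz, 12.4 MHz.
k=2: 13.4 MHz, 21 MHz.
k=3: 22 MHz, 29.6 MHz.
Within [5 MHz, 21.2 MHz]: 12.4 MHz, 13.4 MHz, 21 MHz.

12.4 MHz, 13.4 MHz, 21 MHz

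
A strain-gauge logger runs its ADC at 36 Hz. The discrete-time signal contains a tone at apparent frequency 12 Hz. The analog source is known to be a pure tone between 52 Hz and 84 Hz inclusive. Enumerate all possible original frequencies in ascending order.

Frequencies that alias to 12 Hz are k·fs ± 12 Hz for integer k ≥ 0.
k=0: 12 Hz.
k=1: 24 Hz, 48 Hz.
k=2: 60 Hz, 84 Hz.
k=3: 96 Hz, 120 Hz.
Within [52 Hz, 84 Hz]: 60 Hz, 84 Hz.

60 Hz, 84 Hz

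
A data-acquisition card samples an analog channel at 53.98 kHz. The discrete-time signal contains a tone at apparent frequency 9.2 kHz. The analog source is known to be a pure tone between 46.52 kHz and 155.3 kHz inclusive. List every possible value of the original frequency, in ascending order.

Frequencies that alias to 9.2 kHz are k·fs ± 9.2 kHz for integer k ≥ 0.
k=0: 9.2 kHz.
k=1: 44.78 kHz, 63.18 kHz.
k=2: 98.76 kHz, 117.16 kHz.
k=3: 152.74 kHz, 171.14 kHz.
k=4: 206.72 kHz, 225.12 kHz.
Within [46.52 kHz, 155.3 kHz]: 63.18 kHz, 98.76 kHz, 117.16 kHz, 152.74 kHz.

63.18 kHz, 98.76 kHz, 117.16 kHz, 152.74 kHz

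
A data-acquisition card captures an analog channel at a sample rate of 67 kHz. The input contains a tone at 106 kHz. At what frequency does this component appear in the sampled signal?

28 kHz

106 kHz mod fs = 39 kHz.
39 kHz > fs/2 = 33.5 kHz, folds to fs − 39 kHz = 28 kHz.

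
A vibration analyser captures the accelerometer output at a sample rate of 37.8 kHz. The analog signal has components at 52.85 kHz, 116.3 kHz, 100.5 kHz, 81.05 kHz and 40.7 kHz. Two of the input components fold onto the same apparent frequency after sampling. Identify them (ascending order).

40.7 kHz, 116.3 kHz

fs/2 = 18.9 kHz.
52.85 kHz mod fs = 15.05 kHz.
15.05 kHz ≤ fs/2 = 18.9 kHz, appears at 15.05 kHz.
116.3 kHz mod fs = 2.9 kHz.
2.9 kHz ≤ fs/2 = 18.9 kHz, appears at 2.9 kHz.
100.5 kHz mod fs = 24.9 kHz.
24.9 kHz > fs/2 = 18.9 kHz, folds to fs − 24.9 kHz = 12.9 kHz.
81.05 kHz mod fs = 5.45 kHz.
5.45 kHz ≤ fs/2 = 18.9 kHz, appears at 5.45 kHz.
40.7 kHz mod fs = 2.9 kHz.
2.9 kHz ≤ fs/2 = 18.9 kHz, appears at 2.9 kHz.
40.7 kHz and 116.3 kHz both map to 2.9 kHz.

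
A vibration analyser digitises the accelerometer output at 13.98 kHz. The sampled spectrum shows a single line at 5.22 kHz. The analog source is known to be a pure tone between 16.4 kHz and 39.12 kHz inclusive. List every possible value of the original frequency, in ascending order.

Frequencies that alias to 5.22 kHz are k·fs ± 5.22 kHz for integer k ≥ 0.
k=0: 5.22 kHz.
k=1: 8.76 kHz, 19.2 kHz.
k=2: 22.74 kHz, 33.18 kHz.
k=3: 36.72 kHz, 47.16 kHz.
k=4: 50.7 kHz, 61.14 kHz.
Within [16.4 kHz, 39.12 kHz]: 19.2 kHz, 22.74 kHz, 33.18 kHz, 36.72 kHz.

19.2 kHz, 22.74 kHz, 33.18 kHz, 36.72 kHz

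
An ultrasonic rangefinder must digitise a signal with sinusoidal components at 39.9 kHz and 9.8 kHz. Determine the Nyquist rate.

Highest-frequency component: 39.9 kHz.
Nyquist rate = 2 × 39.9 kHz = 79.8 kHz.

79.8 kHz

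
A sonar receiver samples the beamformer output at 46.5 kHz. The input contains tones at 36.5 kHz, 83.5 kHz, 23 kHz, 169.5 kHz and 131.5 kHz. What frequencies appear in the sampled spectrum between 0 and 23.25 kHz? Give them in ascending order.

fs/2 = 23.25 kHz.
36.5 kHz > fs/2 = 23.25 kHz, folds to fs − 36.5 kHz = 10 kHz.
83.5 kHz mod fs = 37 kHz.
37 kHz > fs/2 = 23.25 kHz, folds to fs − 37 kHz = 9.5 kHz.
23 kHz ≤ fs/2 = 23.25 kHz, passes unchanged.
169.5 kHz mod fs = 30 kHz.
30 kHz > fs/2 = 23.25 kHz, folds to fs − 30 kHz = 16.5 kHz.
131.5 kHz mod fs = 38.5 kHz.
38.5 kHz > fs/2 = 23.25 kHz, folds to fs − 38.5 kHz = 8 kHz.
Distinct values: {8 kHz, 9.5 kHz, 10 kHz, 16.5 kHz, 23 kHz}.

8 kHz, 9.5 kHz, 10 kHz, 16.5 kHz, 23 kHz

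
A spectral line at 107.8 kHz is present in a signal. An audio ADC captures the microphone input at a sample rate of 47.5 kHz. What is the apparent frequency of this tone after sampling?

12.8 kHz

107.8 kHz mod fs = 12.8 kHz.
12.8 kHz ≤ fs/2 = 23.75 kHz, appears at 12.8 kHz.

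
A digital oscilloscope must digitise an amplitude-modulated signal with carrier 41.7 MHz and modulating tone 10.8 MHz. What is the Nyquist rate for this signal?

105 MHz

AM sidebands sit at fc ± fm = 30.9 MHz and 52.5 MHz.
Highest-frequency component: 52.5 MHz.
Nyquist rate = 2 × 52.5 MHz = 105 MHz.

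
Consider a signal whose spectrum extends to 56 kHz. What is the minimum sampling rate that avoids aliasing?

112 kHz

Nyquist rate = 2 × 56 kHz = 112 kHz.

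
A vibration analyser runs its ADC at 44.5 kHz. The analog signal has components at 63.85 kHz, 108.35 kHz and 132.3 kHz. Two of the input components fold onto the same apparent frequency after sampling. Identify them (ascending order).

63.85 kHz, 108.35 kHz

fs/2 = 22.25 kHz.
63.85 kHz mod fs = 19.35 kHz.
19.35 kHz ≤ fs/2 = 22.25 kHz, appears at 19.35 kHz.
108.35 kHz mod fs = 19.35 kHz.
19.35 kHz ≤ fs/2 = 22.25 kHz, appears at 19.35 kHz.
132.3 kHz mod fs = 43.3 kHz.
43.3 kHz > fs/2 = 22.25 kHz, folds to fs − 43.3 kHz = 1.2 kHz.
63.85 kHz and 108.35 kHz both map to 19.35 kHz.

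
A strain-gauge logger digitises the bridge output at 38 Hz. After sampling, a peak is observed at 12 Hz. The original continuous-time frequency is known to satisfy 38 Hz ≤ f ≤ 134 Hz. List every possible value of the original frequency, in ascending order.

50 Hz, 64 Hz, 88 Hz, 102 Hz, 126 Hz

Frequencies that alias to 12 Hz are k·fs ± 12 Hz for integer k ≥ 0.
k=0: 12 Hz.
k=1: 26 Hz, 50 Hz.
k=2: 64 Hz, 88 Hz.
k=3: 102 Hz, 126 Hz.
k=4: 140 Hz, 164 Hz.
Within [38 Hz, 134 Hz]: 50 Hz, 64 Hz, 88 Hz, 102 Hz, 126 Hz.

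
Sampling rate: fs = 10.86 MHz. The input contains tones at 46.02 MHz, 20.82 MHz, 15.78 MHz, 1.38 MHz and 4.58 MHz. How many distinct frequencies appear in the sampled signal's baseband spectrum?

5

fs/2 = 5.43 MHz.
46.02 MHz mod fs = 2.58 MHz.
2.58 MHz ≤ fs/2 = 5.43 MHz, appears at 2.58 MHz.
20.82 MHz mod fs = 9.96 MHz.
9.96 MHz > fs/2 = 5.43 MHz, folds to fs − 9.96 MHz = 0.9 MHz.
15.78 MHz mod fs = 4.92 MHz.
4.92 MHz ≤ fs/2 = 5.43 MHz, appears at 4.92 MHz.
1.38 MHz ≤ fs/2 = 5.43 MHz, passes unchanged.
4.58 MHz ≤ fs/2 = 5.43 MHz, passes unchanged.
Distinct values: {0.9 MHz, 1.38 MHz, 2.58 MHz, 4.58 MHz, 4.92 MHz} → 5.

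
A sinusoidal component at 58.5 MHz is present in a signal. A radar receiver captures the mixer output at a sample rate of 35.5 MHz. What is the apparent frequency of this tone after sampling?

58.5 MHz mod fs = 23 MHz.
23 MHz > fs/2 = 17.75 MHz, folds to fs − 23 MHz = 12.5 MHz.

12.5 MHz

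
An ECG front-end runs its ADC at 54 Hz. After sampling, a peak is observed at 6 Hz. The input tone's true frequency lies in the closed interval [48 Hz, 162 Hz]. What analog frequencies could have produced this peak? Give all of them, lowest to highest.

48 Hz, 60 Hz, 102 Hz, 114 Hz, 156 Hz

Frequencies that alias to 6 Hz are k·fs ± 6 Hz for integer k ≥ 0.
k=0: 6 Hz.
k=1: 48 Hz, 60 Hz.
k=2: 102 Hz, 114 Hz.
k=3: 156 Hz, 168 Hz.
k=4: 210 Hz, 222 Hz.
Within [48 Hz, 162 Hz]: 48 Hz, 60 Hz, 102 Hz, 114 Hz, 156 Hz.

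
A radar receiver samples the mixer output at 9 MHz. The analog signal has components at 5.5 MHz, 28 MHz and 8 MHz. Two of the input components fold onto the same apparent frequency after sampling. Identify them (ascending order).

8 MHz, 28 MHz

fs/2 = 4.5 MHz.
5.5 MHz > fs/2 = 4.5 MHz, folds to fs − 5.5 MHz = 3.5 MHz.
28 MHz mod fs = 1 MHz.
1 MHz ≤ fs/2 = 4.5 MHz, appears at 1 MHz.
8 MHz > fs/2 = 4.5 MHz, folds to fs − 8 MHz = 1 MHz.
8 MHz and 28 MHz both map to 1 MHz.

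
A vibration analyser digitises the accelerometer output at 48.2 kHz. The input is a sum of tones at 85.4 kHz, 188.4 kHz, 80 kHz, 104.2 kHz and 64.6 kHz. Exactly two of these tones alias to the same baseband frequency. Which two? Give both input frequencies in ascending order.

fs/2 = 24.1 kHz.
85.4 kHz mod fs = 37.2 kHz.
37.2 kHz > fs/2 = 24.1 kHz, folds to fs − 37.2 kHz = 11 kHz.
188.4 kHz mod fs = 43.8 kHz.
43.8 kHz > fs/2 = 24.1 kHz, folds to fs − 43.8 kHz = 4.4 kHz.
80 kHz mod fs = 31.8 kHz.
31.8 kHz > fs/2 = 24.1 kHz, folds to fs − 31.8 kHz = 16.4 kHz.
104.2 kHz mod fs = 7.8 kHz.
7.8 kHz ≤ fs/2 = 24.1 kHz, appears at 7.8 kHz.
64.6 kHz mod fs = 16.4 kHz.
16.4 kHz ≤ fs/2 = 24.1 kHz, appears at 16.4 kHz.
64.6 kHz and 80 kHz both map to 16.4 kHz.

64.6 kHz, 80 kHz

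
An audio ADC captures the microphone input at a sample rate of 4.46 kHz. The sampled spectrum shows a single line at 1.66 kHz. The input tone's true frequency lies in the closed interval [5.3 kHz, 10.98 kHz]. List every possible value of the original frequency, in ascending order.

Frequencies that alias to 1.66 kHz are k·fs ± 1.66 kHz for integer k ≥ 0.
k=0: 1.66 kHz.
k=1: 2.8 kHz, 6.12 kHz.
k=2: 7.26 kHz, 10.58 kHz.
k=3: 11.72 kHz, 15.04 kHz.
Within [5.3 kHz, 10.98 kHz]: 6.12 kHz, 7.26 kHz, 10.58 kHz.

6.12 kHz, 7.26 kHz, 10.58 kHz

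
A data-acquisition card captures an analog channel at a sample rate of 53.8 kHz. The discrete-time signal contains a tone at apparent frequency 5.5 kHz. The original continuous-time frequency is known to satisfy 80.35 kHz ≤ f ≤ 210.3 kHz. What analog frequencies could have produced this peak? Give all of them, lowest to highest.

Frequencies that alias to 5.5 kHz are k·fs ± 5.5 kHz for integer k ≥ 0.
k=0: 5.5 kHz.
k=1: 48.3 kHz, 59.3 kHz.
k=2: 102.1 kHz, 113.1 kHz.
k=3: 155.9 kHz, 166.9 kHz.
k=4: 209.7 kHz, 220.7 kHz.
k=5: 263.5 kHz, 274.5 kHz.
Within [80.35 kHz, 210.3 kHz]: 102.1 kHz, 113.1 kHz, 155.9 kHz, 166.9 kHz, 209.7 kHz.

102.1 kHz, 113.1 kHz, 155.9 kHz, 166.9 kHz, 209.7 kHz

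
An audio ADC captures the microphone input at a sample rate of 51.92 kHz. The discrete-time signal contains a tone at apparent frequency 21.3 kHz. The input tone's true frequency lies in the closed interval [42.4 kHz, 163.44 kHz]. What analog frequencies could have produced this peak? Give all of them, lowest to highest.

73.22 kHz, 82.54 kHz, 125.14 kHz, 134.46 kHz

Frequencies that alias to 21.3 kHz are k·fs ± 21.3 kHz for integer k ≥ 0.
k=0: 21.3 kHz.
k=1: 30.62 kHz, 73.22 kHz.
k=2: 82.54 kHz, 125.14 kHz.
k=3: 134.46 kHz, 177.06 kHz.
k=4: 186.38 kHz, 228.98 kHz.
Within [42.4 kHz, 163.44 kHz]: 73.22 kHz, 82.54 kHz, 125.14 kHz, 134.46 kHz.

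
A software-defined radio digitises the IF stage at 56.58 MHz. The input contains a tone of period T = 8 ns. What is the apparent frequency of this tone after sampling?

T = 8 ns → f = 1/T = 125 MHz.
125 MHz mod fs = 11.84 MHz.
11.84 MHz ≤ fs/2 = 28.29 MHz, appears at 11.84 MHz.

11.84 MHz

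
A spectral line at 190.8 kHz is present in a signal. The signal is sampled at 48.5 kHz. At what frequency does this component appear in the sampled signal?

3.2 kHz

190.8 kHz mod fs = 45.3 kHz.
45.3 kHz > fs/2 = 24.25 kHz, folds to fs − 45.3 kHz = 3.2 kHz.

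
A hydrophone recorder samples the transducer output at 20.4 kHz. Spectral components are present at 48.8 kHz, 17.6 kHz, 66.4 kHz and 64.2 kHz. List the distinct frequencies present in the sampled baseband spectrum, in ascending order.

2.8 kHz, 3 kHz, 5.2 kHz, 8 kHz

fs/2 = 10.2 kHz.
48.8 kHz mod fs = 8 kHz.
8 kHz ≤ fs/2 = 10.2 kHz, appears at 8 kHz.
17.6 kHz > fs/2 = 10.2 kHz, folds to fs − 17.6 kHz = 2.8 kHz.
66.4 kHz mod fs = 5.2 kHz.
5.2 kHz ≤ fs/2 = 10.2 kHz, appears at 5.2 kHz.
64.2 kHz mod fs = 3 kHz.
3 kHz ≤ fs/2 = 10.2 kHz, appears at 3 kHz.
Distinct values: {2.8 kHz, 3 kHz, 5.2 kHz, 8 kHz}.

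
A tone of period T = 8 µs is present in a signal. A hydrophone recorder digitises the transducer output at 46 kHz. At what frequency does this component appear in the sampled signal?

13 kHz

T = 8 µs → f = 1/T = 125 kHz.
125 kHz mod fs = 33 kHz.
33 kHz > fs/2 = 23 kHz, folds to fs − 33 kHz = 13 kHz.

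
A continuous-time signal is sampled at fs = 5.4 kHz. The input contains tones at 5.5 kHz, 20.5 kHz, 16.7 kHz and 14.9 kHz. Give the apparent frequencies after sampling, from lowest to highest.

0.1 kHz, 0.5 kHz, 1.1 kHz, 1.3 kHz

fs/2 = 2.7 kHz.
5.5 kHz mod fs = 0.1 kHz.
0.1 kHz ≤ fs/2 = 2.7 kHz, appears at 0.1 kHz.
20.5 kHz mod fs = 4.3 kHz.
4.3 kHz > fs/2 = 2.7 kHz, folds to fs − 4.3 kHz = 1.1 kHz.
16.7 kHz mod fs = 0.5 kHz.
0.5 kHz ≤ fs/2 = 2.7 kHz, appears at 0.5 kHz.
14.9 kHz mod fs = 4.1 kHz.
4.1 kHz > fs/2 = 2.7 kHz, folds to fs − 4.1 kHz = 1.3 kHz.
Distinct values: {0.1 kHz, 0.5 kHz, 1.1 kHz, 1.3 kHz}.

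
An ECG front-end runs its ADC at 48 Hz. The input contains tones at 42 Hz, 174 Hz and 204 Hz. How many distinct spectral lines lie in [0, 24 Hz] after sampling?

fs/2 = 24 Hz.
42 Hz > fs/2 = 24 Hz, folds to fs − 42 Hz = 6 Hz.
174 Hz mod fs = 30 Hz.
30 Hz > fs/2 = 24 Hz, folds to fs − 30 Hz = 18 Hz.
204 Hz mod fs = 12 Hz.
12 Hz ≤ fs/2 = 24 Hz, appears at 12 Hz.
Distinct values: {6 Hz, 12 Hz, 18 Hz} → 3.

3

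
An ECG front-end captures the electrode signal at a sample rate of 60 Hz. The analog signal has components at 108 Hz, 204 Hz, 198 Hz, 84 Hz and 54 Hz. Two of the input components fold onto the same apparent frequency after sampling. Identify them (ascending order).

84 Hz, 204 Hz

fs/2 = 30 Hz.
108 Hz mod fs = 48 Hz.
48 Hz > fs/2 = 30 Hz, folds to fs − 48 Hz = 12 Hz.
204 Hz mod fs = 24 Hz.
24 Hz ≤ fs/2 = 30 Hz, appears at 24 Hz.
198 Hz mod fs = 18 Hz.
18 Hz ≤ fs/2 = 30 Hz, appears at 18 Hz.
84 Hz mod fs = 24 Hz.
24 Hz ≤ fs/2 = 30 Hz, appears at 24 Hz.
54 Hz > fs/2 = 30 Hz, folds to fs − 54 Hz = 6 Hz.
84 Hz and 204 Hz both map to 24 Hz.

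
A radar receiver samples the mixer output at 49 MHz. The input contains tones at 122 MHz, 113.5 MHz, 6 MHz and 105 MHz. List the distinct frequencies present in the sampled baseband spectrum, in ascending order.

fs/2 = 24.5 MHz.
122 MHz mod fs = 24 MHz.
24 MHz ≤ fs/2 = 24.5 MHz, appears at 24 MHz.
113.5 MHz mod fs = 15.5 MHz.
15.5 MHz ≤ fs/2 = 24.5 MHz, appears at 15.5 MHz.
6 MHz ≤ fs/2 = 24.5 MHz, passes unchanged.
105 MHz mod fs = 7 MHz.
7 MHz ≤ fs/2 = 24.5 MHz, appears at 7 MHz.
Distinct values: {6 MHz, 7 MHz, 15.5 MHz, 24 MHz}.

6 MHz, 7 MHz, 15.5 MHz, 24 MHz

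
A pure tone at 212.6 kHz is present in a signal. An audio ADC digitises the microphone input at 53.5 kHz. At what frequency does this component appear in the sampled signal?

1.4 kHz

212.6 kHz mod fs = 52.1 kHz.
52.1 kHz > fs/2 = 26.75 kHz, folds to fs − 52.1 kHz = 1.4 kHz.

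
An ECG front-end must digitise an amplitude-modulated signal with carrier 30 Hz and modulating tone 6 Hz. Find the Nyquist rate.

72 Hz

AM sidebands sit at fc ± fm = 24 Hz and 36 Hz.
Highest-frequency component: 36 Hz.
Nyquist rate = 2 × 36 Hz = 72 Hz.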